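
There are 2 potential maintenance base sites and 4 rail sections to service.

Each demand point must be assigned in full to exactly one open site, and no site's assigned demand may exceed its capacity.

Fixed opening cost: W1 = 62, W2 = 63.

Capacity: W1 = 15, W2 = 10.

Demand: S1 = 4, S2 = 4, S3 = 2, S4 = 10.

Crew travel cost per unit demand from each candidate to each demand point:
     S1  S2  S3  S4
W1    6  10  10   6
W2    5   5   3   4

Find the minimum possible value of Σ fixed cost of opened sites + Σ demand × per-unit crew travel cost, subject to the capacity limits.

Open {W1, W2}; cheapest assignment that respects the capacities:
  W1 (cap 15, load 10): S4 — cost 10×6 = 60
  W2 (cap 10, load 10): S1, S2, S3 — cost 4×5 + 4×5 + 2×3 = 46
  Shipping 106, fixed 125 → total 231.
  Any other capacity-feasible assignment to {W1, W2} ships for at least 106.
Total demand is 20 and no other set of sites has combined capacity ≥ 20, so {W1, W2} is the only feasible choice of open sites. Minimum: 231.

231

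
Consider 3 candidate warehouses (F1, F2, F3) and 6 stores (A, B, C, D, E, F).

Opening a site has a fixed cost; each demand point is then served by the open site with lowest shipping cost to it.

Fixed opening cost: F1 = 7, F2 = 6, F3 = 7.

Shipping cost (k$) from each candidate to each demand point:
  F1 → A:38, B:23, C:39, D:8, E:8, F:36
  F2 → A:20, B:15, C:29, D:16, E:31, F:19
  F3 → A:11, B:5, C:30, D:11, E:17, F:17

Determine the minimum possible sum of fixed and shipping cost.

Open {F1, F3}: assign each demand point to its cheapest open site.
  A→F3 11, B→F3 5, C→F3 30, D→F1 8, E→F1 8, F→F3 17
  shipping cost 79, fixed 14 → total 93.
Compare {F3}: shipping cost 91 + fixed 7 = 98.
Compare {F1, F2, F3}: shipping cost 78 + fixed 20 = 98.
Compare {F2, F3}: shipping cost 90 + fixed 13 = 103.
All other subsets cost ≥ 98. Minimum total cost: 93.

93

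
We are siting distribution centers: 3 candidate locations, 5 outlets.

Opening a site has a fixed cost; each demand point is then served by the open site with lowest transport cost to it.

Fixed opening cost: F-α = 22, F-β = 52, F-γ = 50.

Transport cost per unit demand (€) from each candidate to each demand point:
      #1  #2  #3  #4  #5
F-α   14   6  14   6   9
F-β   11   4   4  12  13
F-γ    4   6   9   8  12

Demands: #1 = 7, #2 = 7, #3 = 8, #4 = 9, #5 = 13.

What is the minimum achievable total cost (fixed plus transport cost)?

382

Open {F-α, F-β}: assign each demand point to its cheapest open site.
  #1→F-β 7×11=77, #2→F-β 7×4=28, #3→F-β 8×4=32, #4→F-α 9×6=54, #5→F-α 13×9=117
  transport cost 308, fixed 74 → total 382.
Compare {F-α, F-β, F-γ}: transport cost 259 + fixed 124 = 383.
Compare {F-α, F-γ}: transport cost 313 + fixed 72 = 385.
Compare {F-β, F-γ}: transport cost 316 + fixed 102 = 418.
All other subsets cost ≥ 383. Minimum total cost: 382.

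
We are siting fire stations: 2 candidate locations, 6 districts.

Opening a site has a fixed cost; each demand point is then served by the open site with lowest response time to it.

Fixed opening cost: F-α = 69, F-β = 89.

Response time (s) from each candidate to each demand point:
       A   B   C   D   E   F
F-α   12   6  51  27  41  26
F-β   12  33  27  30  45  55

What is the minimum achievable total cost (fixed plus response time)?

Open {F-α}: assign each demand point to its cheapest open site.
  A→F-α 12, B→F-α 6, C→F-α 51, D→F-α 27, E→F-α 41, F→F-α 26
  response time 163, fixed 69 → total 232.
Compare {F-β}: response time 202 + fixed 89 = 291.
Compare {F-α, F-β}: response time 139 + fixed 158 = 297.

232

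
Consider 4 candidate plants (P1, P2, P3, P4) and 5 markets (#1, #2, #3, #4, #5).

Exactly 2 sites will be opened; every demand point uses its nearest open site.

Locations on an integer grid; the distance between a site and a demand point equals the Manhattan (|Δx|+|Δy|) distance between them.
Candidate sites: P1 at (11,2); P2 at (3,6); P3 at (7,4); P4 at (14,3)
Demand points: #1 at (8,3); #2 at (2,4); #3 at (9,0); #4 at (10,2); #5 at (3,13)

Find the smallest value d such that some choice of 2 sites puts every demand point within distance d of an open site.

Open {P1, P2}.
  Farthest demand point is #5 at distance 7 (to P2); all others are ≤ 7.
With {P2, P3} the worst case is 7.
With {P2, P4} the worst case is 8.
No size-2 selection achieves below 7.

7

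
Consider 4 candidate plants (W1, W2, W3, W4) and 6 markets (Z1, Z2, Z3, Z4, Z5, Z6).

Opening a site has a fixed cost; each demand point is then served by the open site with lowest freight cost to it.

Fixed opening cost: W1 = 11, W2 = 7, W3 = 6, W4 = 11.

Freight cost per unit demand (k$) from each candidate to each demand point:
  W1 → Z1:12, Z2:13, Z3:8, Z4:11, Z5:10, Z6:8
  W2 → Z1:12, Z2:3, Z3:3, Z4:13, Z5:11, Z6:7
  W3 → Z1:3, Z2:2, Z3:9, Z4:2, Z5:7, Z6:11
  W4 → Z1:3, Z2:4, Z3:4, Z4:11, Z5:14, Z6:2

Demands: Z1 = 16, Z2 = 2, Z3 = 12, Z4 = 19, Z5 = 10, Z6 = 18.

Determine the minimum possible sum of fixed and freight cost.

Open {W2, W3, W4}: assign each demand point to its cheapest open site.
  Z1→W3 16×3=48, Z2→W3 2×2=4, Z3→W2 12×3=36, Z4→W3 19×2=38, Z5→W3 10×7=70, Z6→W4 18×2=36
  freight cost 232, fixed 24 → total 256.
Compare {W3, W4}: freight cost 244 + fixed 17 = 261.
Compare {W1, W2, W3, W4}: freight cost 232 + fixed 35 = 267.
Compare {W1, W3, W4}: freight cost 244 + fixed 28 = 272.
All other subsets cost ≥ 261. Minimum total cost: 256.

256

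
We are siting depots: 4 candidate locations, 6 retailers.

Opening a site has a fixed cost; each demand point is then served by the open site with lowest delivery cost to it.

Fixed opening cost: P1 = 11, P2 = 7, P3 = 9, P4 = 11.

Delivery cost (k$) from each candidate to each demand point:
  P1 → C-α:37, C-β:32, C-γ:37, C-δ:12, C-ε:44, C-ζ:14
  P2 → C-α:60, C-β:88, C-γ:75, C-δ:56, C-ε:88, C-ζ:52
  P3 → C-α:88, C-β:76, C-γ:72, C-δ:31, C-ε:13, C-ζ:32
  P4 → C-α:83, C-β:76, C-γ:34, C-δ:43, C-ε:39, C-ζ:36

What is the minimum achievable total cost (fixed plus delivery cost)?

165

Open {P1, P3}: assign each demand point to its cheapest open site.
  C-α→P1 37, C-β→P1 32, C-γ→P1 37, C-δ→P1 12, C-ε→P3 13, C-ζ→P1 14
  delivery cost 145, fixed 20 → total 165.
Compare {P1, P2, P3}: delivery cost 145 + fixed 27 = 172.
Compare {P1, P3, P4}: delivery cost 142 + fixed 31 = 173.
Compare {P1, P2, P3, P4}: delivery cost 142 + fixed 38 = 180.
All other subsets cost ≥ 172. Minimum total cost: 165.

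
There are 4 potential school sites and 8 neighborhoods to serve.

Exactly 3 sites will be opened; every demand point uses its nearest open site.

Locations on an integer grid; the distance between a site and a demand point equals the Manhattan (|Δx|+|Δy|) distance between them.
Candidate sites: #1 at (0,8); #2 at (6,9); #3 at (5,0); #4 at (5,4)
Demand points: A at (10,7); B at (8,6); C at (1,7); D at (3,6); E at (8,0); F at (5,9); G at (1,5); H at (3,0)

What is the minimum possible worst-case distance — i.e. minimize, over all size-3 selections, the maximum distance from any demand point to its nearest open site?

6

Open {#1, #2, #3}.
  Farthest demand point is A at distance 6 (to #2); all others are ≤ 6.
With {#1, #2, #4} the worst case is 7.
With {#2, #3, #4} the worst case is 7.
No size-3 selection achieves below 6.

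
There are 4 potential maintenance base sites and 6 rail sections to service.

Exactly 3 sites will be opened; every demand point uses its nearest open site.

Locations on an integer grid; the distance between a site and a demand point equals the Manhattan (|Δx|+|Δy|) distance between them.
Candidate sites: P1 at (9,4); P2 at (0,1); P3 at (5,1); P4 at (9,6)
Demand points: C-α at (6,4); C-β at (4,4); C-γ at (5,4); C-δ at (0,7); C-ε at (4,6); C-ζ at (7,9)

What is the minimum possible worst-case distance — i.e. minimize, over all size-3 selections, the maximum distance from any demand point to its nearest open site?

Open {P1, P2, P4}.
  Farthest demand point is C-δ at distance 6 (to P2); all others are ≤ 6.
With {P2, P3, P4} the worst case is 6.
With {P1, P2, P3} the worst case is 7.
No size-3 selection achieves below 6.

6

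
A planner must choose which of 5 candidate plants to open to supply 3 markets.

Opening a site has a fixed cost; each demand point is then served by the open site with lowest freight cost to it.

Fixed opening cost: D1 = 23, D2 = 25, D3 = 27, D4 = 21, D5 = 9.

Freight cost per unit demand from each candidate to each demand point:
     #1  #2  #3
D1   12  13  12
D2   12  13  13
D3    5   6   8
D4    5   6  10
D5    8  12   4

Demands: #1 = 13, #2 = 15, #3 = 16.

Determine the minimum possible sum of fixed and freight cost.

Open {D4, D5}: assign each demand point to its cheapest open site.
  #1→D4 13×5=65, #2→D4 15×6=90, #3→D5 16×4=64
  freight cost 219, fixed 30 → total 249.
Compare {D3, D5}: freight cost 219 + fixed 36 = 255.
Compare {D1, D4, D5}: freight cost 219 + fixed 53 = 272.
Compare {D2, D4, D5}: freight cost 219 + fixed 55 = 274.
All other subsets cost ≥ 255. Minimum total cost: 249.

249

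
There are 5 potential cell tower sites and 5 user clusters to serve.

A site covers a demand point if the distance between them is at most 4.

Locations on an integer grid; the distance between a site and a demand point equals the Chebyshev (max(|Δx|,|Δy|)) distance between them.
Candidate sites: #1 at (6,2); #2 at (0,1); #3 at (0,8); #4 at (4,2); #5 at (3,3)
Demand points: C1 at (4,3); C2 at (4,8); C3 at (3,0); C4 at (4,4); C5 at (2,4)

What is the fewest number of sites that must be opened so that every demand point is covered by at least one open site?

Coverage sets (demand points within 4 of each site):
  #1: {C1, C3, C4, C5}
  #2: {C1, C3, C4, C5}
  #3: {C2, C4, C5}
  #4: {C1, C3, C4, C5}
  #5: {C1, C3, C4, C5}
No single site covers all 5 demand points.
But {#1, #3} covers everything, so the minimum is 2.

2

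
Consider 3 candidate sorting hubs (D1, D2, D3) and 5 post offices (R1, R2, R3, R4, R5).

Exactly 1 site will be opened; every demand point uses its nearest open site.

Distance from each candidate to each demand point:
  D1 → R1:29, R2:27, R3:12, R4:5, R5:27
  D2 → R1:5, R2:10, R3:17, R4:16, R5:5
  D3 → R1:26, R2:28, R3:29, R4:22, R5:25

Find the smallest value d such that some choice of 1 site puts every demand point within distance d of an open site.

17

Open {D2}.
  Farthest demand point is R3 at distance 17 (to D2); all others are ≤ 17.
With {D1} the worst case is 29.
With {D3} the worst case is 29.
No size-1 selection achieves below 17.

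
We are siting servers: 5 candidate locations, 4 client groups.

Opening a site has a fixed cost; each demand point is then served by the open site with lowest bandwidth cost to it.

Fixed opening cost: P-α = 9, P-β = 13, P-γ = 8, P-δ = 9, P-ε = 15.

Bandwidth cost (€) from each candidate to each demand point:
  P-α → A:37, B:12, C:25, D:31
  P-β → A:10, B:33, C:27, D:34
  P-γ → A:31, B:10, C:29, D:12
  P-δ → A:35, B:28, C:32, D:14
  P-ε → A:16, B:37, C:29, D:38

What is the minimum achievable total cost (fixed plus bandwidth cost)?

Open {P-β, P-γ}: assign each demand point to its cheapest open site.
  A→P-β 10, B→P-γ 10, C→P-β 27, D→P-γ 12
  bandwidth cost 59, fixed 21 → total 80.
Compare {P-α, P-β, P-γ}: bandwidth cost 57 + fixed 30 = 87.
Compare {P-β, P-γ, P-δ}: bandwidth cost 59 + fixed 30 = 89.
Compare {P-γ}: bandwidth cost 82 + fixed 8 = 90.
All other subsets cost ≥ 87. Minimum total cost: 80.

80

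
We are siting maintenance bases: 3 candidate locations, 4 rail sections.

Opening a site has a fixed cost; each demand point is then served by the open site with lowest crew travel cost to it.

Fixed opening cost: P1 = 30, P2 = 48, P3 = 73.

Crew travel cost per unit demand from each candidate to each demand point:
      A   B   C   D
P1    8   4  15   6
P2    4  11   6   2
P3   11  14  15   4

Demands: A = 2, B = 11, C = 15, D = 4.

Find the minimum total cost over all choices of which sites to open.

Open {P1, P2}: assign each demand point to its cheapest open site.
  A→P2 2×4=8, B→P1 11×4=44, C→P2 15×6=90, D→P2 4×2=8
  crew travel cost 150, fixed 78 → total 228.
Compare {P2}: crew travel cost 227 + fixed 48 = 275.
Compare {P1, P2, P3}: crew travel cost 150 + fixed 151 = 301.
Compare {P1}: crew travel cost 309 + fixed 30 = 339.
All other subsets cost ≥ 275. Minimum total cost: 228.

228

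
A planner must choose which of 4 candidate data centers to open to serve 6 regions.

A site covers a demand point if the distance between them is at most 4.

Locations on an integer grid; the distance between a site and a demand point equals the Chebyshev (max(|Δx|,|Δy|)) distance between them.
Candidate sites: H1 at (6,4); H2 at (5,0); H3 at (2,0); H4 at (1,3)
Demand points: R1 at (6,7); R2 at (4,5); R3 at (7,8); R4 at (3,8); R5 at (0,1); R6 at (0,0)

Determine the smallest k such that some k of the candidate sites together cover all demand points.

2

Coverage sets (demand points within 4 of each site):
  H1: {R1, R2, R3, R4}
  H2: {}
  H3: {R5, R6}
  H4: {R2, R5, R6}
No single site covers all 6 demand points.
But {H1, H3} covers everything, so the minimum is 2.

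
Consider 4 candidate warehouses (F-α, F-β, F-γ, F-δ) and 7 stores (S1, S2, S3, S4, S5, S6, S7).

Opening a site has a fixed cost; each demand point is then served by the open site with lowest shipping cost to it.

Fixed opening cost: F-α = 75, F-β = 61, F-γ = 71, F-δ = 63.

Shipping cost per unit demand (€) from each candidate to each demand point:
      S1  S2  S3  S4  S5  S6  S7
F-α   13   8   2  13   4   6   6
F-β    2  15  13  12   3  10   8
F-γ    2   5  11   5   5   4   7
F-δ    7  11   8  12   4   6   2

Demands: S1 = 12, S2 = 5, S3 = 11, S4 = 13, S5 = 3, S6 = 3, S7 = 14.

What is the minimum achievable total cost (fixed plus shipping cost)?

Open {F-γ, F-δ}: assign each demand point to its cheapest open site.
  S1→F-γ 12×2=24, S2→F-γ 5×5=25, S3→F-δ 11×8=88, S4→F-γ 13×5=65, S5→F-δ 3×4=12, S6→F-γ 3×4=12, S7→F-δ 14×2=28
  shipping cost 254, fixed 134 → total 388.
Compare {F-α, F-γ}: shipping cost 244 + fixed 146 = 390.
Compare {F-α, F-γ, F-δ}: shipping cost 188 + fixed 209 = 397.
Compare {F-γ}: shipping cost 360 + fixed 71 = 431.
All other subsets cost ≥ 390. Minimum total cost: 388.

388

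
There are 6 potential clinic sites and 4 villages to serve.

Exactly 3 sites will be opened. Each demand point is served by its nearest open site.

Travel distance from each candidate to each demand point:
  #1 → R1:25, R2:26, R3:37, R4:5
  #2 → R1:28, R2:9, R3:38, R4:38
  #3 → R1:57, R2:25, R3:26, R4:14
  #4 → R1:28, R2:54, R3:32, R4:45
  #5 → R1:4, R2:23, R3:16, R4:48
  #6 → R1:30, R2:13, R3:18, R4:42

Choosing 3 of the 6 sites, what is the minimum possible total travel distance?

Open {#1, #2, #5}.
  R1→#5 4, R2→#2 9, R3→#5 16, R4→#1 5  ⇒ total 34.
Compare {#1, #5, #6}: total 38.
Compare {#2, #3, #5}: total 43.
No size-3 selection does better; minimum is 34.

34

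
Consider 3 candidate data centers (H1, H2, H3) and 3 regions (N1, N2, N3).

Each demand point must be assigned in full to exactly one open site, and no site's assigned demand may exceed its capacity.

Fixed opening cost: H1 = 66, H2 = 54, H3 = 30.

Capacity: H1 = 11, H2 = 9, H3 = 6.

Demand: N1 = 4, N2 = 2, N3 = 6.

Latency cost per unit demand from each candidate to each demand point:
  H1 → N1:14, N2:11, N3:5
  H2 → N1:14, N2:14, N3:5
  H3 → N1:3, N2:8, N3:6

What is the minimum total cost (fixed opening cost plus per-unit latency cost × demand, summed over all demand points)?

Open {H2, H3}; cheapest assignment that respects the capacities:
  H2 (cap 9, load 6): N3 — cost 6×5 = 30
  H3 (cap 6, load 6): N1, N2 — cost 4×3 + 2×8 = 28
  Shipping 58, fixed 84 → total 142.
  Any other capacity-feasible assignment to {H2, H3} ships for at least 58.
Compare {H1, H3}: its best feasible assignment gives total 154.
Compare {H1, H2, H3}: its best feasible assignment gives total 208.
Every other set of open sites that can feasibly serve all demand totals ≥ 154 even under its best assignment. Minimum: 142.

142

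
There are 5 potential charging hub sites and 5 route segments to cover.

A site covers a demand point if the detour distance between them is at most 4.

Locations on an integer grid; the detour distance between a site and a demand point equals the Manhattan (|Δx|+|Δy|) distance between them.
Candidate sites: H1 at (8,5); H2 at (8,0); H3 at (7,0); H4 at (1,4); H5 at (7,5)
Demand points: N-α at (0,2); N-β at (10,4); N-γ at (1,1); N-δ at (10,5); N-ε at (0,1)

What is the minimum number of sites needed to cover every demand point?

Coverage sets (demand points within 4 of each site):
  H1: {N-β, N-δ}
  H2: {}
  H3: {}
  H4: {N-α, N-γ, N-ε}
  H5: {N-β, N-δ}
No single site covers all 5 demand points.
But {H1, H4} covers everything, so the minimum is 2.

2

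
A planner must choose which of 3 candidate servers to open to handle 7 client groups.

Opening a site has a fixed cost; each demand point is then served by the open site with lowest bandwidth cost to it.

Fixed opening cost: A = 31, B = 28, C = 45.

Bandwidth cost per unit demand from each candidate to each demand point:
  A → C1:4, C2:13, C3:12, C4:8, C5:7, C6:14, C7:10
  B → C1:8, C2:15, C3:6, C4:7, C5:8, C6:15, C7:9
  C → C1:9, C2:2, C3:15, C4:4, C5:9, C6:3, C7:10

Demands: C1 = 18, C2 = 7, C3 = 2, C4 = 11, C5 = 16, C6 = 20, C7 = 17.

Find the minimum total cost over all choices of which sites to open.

Open {A, B, C}: assign each demand point to its cheapest open site.
  C1→A 18×4=72, C2→C 7×2=14, C3→B 2×6=12, C4→C 11×4=44, C5→A 16×7=112, C6→C 20×3=60, C7→B 17×9=153
  bandwidth cost 467, fixed 104 → total 571.
Compare {A, C}: bandwidth cost 496 + fixed 76 = 572.
Compare {B, C}: bandwidth cost 555 + fixed 73 = 628.
Compare {C}: bandwidth cost 624 + fixed 45 = 669.
All other subsets cost ≥ 572. Minimum total cost: 571.

571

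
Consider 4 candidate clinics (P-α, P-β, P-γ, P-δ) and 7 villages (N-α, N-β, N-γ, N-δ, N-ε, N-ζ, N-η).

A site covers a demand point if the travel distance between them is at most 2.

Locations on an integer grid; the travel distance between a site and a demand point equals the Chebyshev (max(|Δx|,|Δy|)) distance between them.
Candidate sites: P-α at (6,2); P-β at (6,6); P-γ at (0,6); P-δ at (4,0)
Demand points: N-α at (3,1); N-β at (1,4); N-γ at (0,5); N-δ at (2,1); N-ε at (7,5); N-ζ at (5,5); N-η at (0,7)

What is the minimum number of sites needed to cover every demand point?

Coverage sets (demand points within 2 of each site):
  P-α: {}
  P-β: {N-ε, N-ζ}
  P-γ: {N-β, N-γ, N-η}
  P-δ: {N-α, N-δ}
No 2 sites suffice: every size-2 union leaves at least one demand point uncovered.
But {P-β, P-γ, P-δ} covers everything, so the minimum is 3.

3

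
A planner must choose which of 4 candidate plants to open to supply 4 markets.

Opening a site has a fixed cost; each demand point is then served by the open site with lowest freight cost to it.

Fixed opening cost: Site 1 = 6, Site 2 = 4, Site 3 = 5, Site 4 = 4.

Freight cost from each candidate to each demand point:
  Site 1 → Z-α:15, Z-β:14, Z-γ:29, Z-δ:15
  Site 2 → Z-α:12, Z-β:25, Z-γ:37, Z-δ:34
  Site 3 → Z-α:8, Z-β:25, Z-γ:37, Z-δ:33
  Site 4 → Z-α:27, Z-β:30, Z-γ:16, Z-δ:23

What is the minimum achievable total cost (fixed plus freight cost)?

Open {Site 1, Site 3, Site 4}: assign each demand point to its cheapest open site.
  Z-α→Site 3 8, Z-β→Site 1 14, Z-γ→Site 4 16, Z-δ→Site 1 15
  freight cost 53, fixed 15 → total 68.
Compare {Site 1, Site 4}: freight cost 60 + fixed 10 = 70.
Compare {Site 1, Site 2, Site 4}: freight cost 57 + fixed 14 = 71.
Compare {Site 1, Site 2, Site 3, Site 4}: freight cost 53 + fixed 19 = 72.
All other subsets cost ≥ 70. Minimum total cost: 68.

68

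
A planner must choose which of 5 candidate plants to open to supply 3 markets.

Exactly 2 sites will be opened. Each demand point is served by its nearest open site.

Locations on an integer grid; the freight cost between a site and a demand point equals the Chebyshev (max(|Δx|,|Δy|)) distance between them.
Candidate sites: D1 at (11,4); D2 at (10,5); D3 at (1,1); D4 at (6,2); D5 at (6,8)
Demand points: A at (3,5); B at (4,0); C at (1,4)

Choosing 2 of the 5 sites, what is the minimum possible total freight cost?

8

Open {D3, D4}.
  A→D4 3, B→D4 2, C→D3 3  ⇒ total 8.
Compare {D3, D5}: total 9.
Compare {D1, D3}: total 10.
No size-2 selection does better; minimum is 8.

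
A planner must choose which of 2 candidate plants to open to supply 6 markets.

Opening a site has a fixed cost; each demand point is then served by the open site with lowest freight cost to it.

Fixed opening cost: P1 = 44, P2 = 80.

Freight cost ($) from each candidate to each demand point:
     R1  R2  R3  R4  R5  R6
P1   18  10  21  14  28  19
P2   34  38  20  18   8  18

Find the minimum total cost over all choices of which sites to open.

154

Open {P1}: assign each demand point to its cheapest open site.
  R1→P1 18, R2→P1 10, R3→P1 21, R4→P1 14, R5→P1 28, R6→P1 19
  freight cost 110, fixed 44 → total 154.
Compare {P1, P2}: freight cost 88 + fixed 124 = 212.
Compare {P2}: freight cost 136 + fixed 80 = 216.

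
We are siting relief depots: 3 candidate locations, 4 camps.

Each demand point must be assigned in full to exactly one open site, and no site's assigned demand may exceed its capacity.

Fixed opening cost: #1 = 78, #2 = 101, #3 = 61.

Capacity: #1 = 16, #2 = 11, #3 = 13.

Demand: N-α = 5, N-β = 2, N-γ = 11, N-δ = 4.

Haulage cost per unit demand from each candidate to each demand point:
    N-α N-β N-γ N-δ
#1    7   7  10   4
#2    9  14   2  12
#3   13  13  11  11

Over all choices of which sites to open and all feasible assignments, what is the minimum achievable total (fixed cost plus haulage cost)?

266

Open {#1, #2}; cheapest assignment that respects the capacities:
  #1 (cap 16, load 11): N-α, N-β, N-δ — cost 5×7 + 2×7 + 4×4 = 65
  #2 (cap 11, load 11): N-γ — cost 11×2 = 22
  Shipping 87, fixed 179 → total 266.
  Any other capacity-feasible assignment to {#1, #2} ships for at least 87.
Compare {#2, #3}: its best feasible assignment gives total 319.
Compare {#1, #3}: its best feasible assignment gives total 325.
Every other set of open sites that can feasibly serve all demand totals ≥ 319 even under its best assignment. Minimum: 266.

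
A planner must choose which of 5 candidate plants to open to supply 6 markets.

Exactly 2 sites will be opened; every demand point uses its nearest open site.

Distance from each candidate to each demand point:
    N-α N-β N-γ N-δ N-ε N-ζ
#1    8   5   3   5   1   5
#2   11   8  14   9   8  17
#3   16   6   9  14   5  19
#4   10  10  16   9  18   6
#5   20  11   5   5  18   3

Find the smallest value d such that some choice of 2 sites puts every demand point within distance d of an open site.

Open {#1, #2}.
  Farthest demand point is N-α at distance 8 (to #1); all others are ≤ 8.
With {#1, #3} the worst case is 8.
With {#1, #4} the worst case is 8.
No size-2 selection achieves below 8.

8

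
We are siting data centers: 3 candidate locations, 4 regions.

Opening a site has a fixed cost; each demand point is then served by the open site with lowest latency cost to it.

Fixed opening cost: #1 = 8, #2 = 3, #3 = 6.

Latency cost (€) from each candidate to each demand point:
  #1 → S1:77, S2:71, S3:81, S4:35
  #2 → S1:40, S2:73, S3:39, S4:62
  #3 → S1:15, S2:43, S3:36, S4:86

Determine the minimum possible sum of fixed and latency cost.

Open {#1, #3}: assign each demand point to its cheapest open site.
  S1→#3 15, S2→#3 43, S3→#3 36, S4→#1 35
  latency cost 129, fixed 14 → total 143.
Compare {#1, #2, #3}: latency cost 129 + fixed 17 = 146.
Compare {#2, #3}: latency cost 156 + fixed 9 = 165.
Compare {#3}: latency cost 180 + fixed 6 = 186.
All other subsets cost ≥ 146. Minimum total cost: 143.

143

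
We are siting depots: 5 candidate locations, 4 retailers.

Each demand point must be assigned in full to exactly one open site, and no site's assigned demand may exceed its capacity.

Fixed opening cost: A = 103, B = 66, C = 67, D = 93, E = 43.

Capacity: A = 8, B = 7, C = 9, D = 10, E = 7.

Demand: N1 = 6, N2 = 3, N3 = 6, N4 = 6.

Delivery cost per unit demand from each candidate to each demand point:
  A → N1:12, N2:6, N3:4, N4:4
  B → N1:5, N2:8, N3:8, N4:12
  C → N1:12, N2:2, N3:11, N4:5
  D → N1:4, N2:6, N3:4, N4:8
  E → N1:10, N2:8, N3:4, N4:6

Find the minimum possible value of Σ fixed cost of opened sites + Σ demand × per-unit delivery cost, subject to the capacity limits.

266

Open {B, C, E}; cheapest assignment that respects the capacities:
  B (cap 7, load 6): N1 — cost 6×5 = 30
  C (cap 9, load 9): N2, N4 — cost 3×2 + 6×5 = 36
  E (cap 7, load 6): N3 — cost 6×4 = 24
  Shipping 90, fixed 176 → total 266.
  Any other capacity-feasible assignment to {B, C, E} ships for at least 90.
Compare {C, D, E}: its best feasible assignment gives total 287.
Compare {B, D, E}: its best feasible assignment gives total 310.
Every other set of open sites that can feasibly serve all demand totals ≥ 287 even under its best assignment. Minimum: 266.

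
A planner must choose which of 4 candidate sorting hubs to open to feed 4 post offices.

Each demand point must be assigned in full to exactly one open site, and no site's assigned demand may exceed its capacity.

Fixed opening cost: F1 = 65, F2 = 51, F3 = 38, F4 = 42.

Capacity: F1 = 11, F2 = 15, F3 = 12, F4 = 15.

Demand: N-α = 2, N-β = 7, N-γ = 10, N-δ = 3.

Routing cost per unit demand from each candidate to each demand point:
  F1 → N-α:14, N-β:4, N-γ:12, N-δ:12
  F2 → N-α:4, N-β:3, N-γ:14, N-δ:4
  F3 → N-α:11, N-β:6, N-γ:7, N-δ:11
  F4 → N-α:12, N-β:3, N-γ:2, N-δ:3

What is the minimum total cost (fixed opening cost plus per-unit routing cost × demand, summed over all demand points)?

151

Open {F2, F4}; cheapest assignment that respects the capacities:
  F2 (cap 15, load 9): N-α, N-β — cost 2×4 + 7×3 = 29
  F4 (cap 15, load 13): N-γ, N-δ — cost 10×2 + 3×3 = 29
  Shipping 58, fixed 93 → total 151.
  Any other capacity-feasible assignment to {F2, F4} ships for at least 58.
Compare {F3, F4}: its best feasible assignment gives total 173.
Compare {F1, F4}: its best feasible assignment gives total 188.
Every other set of open sites that can feasibly serve all demand totals ≥ 173 even under its best assignment. Minimum: 151.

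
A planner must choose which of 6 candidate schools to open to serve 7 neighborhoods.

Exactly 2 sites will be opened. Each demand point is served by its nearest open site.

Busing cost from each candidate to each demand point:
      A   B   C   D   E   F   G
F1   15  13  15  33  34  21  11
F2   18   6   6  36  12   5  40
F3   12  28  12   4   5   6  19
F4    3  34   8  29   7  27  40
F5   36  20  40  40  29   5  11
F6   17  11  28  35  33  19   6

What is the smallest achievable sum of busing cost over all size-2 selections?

Open {F3, F6}.
  A→F3 12, B→F6 11, C→F3 12, D→F3 4, E→F3 5, F→F3 6, G→F6 6  ⇒ total 56.
Compare {F2, F3}: total 57.
Compare {F1, F3}: total 63.
No size-2 selection does better; minimum is 56.

56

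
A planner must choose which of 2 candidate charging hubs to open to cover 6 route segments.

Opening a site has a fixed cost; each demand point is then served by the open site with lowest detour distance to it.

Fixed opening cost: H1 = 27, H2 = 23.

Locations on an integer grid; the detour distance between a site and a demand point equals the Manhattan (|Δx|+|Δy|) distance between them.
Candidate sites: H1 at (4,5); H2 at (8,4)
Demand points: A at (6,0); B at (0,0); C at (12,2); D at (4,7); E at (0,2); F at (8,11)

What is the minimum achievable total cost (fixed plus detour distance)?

Open {H2}: assign each demand point to its cheapest open site.
  A→H2 6, B→H2 12, C→H2 6, D→H2 7, E→H2 10, F→H2 7
  detour distance 48, fixed 23 → total 71.
Compare {H1}: detour distance 46 + fixed 27 = 73.
Compare {H1, H2}: detour distance 37 + fixed 50 = 87.

71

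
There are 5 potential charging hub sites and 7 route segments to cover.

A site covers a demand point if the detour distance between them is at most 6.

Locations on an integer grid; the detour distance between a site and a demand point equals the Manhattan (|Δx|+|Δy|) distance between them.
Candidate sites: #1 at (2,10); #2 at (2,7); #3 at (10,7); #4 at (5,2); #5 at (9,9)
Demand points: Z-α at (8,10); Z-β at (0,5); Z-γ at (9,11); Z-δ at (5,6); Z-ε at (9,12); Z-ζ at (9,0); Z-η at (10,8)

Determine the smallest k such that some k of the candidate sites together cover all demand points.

3

Coverage sets (demand points within 6 of each site):
  #1: {Z-α}
  #2: {Z-β, Z-δ}
  #3: {Z-α, Z-γ, Z-δ, Z-ε, Z-η}
  #4: {Z-δ, Z-ζ}
  #5: {Z-α, Z-γ, Z-ε, Z-η}
No 2 sites suffice: every size-2 union leaves at least one demand point uncovered.
But {#2, #3, #4} covers everything, so the minimum is 3.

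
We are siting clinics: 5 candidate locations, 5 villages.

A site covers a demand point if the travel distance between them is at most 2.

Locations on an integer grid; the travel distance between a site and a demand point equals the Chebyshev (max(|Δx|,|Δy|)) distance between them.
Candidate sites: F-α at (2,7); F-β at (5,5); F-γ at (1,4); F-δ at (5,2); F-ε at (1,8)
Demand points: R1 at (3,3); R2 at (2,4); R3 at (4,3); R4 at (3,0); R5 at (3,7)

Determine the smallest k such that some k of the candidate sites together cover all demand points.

3

Coverage sets (demand points within 2 of each site):
  F-α: {R5}
  F-β: {R1, R3, R5}
  F-γ: {R1, R2}
  F-δ: {R1, R3, R4}
  F-ε: {R5}
No 2 sites suffice: every size-2 union leaves at least one demand point uncovered.
But {F-α, F-γ, F-δ} covers everything, so the minimum is 3.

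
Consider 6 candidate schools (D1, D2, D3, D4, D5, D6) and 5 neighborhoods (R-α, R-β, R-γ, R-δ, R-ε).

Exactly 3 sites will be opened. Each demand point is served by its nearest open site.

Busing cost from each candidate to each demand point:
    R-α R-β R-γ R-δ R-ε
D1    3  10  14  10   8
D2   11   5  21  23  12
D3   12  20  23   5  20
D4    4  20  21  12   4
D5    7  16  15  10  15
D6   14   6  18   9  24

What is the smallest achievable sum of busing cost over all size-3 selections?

35

Open {D1, D2, D3}.
  R-α→D1 3, R-β→D2 5, R-γ→D1 14, R-δ→D3 5, R-ε→D1 8  ⇒ total 35.
Compare {D1, D2, D4}: total 36.
Compare {D1, D3, D4}: total 36.
No size-3 selection does better; minimum is 35.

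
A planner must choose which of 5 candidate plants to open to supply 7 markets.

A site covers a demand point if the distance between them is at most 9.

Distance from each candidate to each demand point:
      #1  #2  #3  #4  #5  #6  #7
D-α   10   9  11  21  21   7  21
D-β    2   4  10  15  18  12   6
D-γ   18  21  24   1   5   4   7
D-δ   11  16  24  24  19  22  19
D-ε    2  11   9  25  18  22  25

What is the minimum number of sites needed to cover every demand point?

3

Coverage sets (demand points within 9 of each site):
  D-α: {#2, #6}
  D-β: {#1, #2, #7}
  D-γ: {#4, #5, #6, #7}
  D-δ: {}
  D-ε: {#1, #3}
No 2 sites suffice: every size-2 union leaves at least one demand point uncovered.
But {D-α, D-γ, D-ε} covers everything, so the minimum is 3.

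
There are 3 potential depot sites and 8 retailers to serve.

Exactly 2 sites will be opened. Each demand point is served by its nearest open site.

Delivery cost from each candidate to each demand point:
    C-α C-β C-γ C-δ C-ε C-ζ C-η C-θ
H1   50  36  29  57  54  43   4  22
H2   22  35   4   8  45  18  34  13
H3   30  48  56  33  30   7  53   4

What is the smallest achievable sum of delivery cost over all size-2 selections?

144

Open {H2, H3}.
  C-α→H2 22, C-β→H2 35, C-γ→H2 4, C-δ→H2 8, C-ε→H3 30, C-ζ→H3 7, C-η→H2 34, C-θ→H3 4  ⇒ total 144.
Compare {H1, H2}: total 149.
Compare {H1, H3}: total 173.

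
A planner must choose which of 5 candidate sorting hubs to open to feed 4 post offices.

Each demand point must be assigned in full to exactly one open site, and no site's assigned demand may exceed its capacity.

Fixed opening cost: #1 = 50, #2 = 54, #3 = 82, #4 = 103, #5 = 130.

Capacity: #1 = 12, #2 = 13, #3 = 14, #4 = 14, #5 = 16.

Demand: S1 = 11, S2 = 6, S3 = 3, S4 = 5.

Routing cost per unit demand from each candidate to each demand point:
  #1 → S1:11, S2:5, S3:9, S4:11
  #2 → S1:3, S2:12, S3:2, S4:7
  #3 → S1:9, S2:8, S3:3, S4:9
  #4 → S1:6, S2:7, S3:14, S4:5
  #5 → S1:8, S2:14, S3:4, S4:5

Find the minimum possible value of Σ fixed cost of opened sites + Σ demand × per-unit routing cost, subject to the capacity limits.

271

Open {#2, #3}; cheapest assignment that respects the capacities:
  #2 (cap 13, load 11): S1 — cost 11×3 = 33
  #3 (cap 14, load 14): S2, S3, S4 — cost 6×8 + 3×3 + 5×9 = 102
  Shipping 135, fixed 136 → total 271.
  Any other capacity-feasible assignment to {#2, #3} ships for at least 135.
Compare {#2, #4}: its best feasible assignment gives total 299.
Compare {#1, #2, #3}: its best feasible assignment gives total 303.
Every other set of open sites that can feasibly serve all demand totals ≥ 299 even under its best assignment. Minimum: 271.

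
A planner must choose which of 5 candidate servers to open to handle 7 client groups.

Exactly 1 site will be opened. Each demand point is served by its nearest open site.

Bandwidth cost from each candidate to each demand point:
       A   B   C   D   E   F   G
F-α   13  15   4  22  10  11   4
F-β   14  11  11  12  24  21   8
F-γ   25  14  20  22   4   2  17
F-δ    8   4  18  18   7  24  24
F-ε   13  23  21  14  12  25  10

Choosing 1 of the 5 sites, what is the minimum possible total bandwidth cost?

79

Open {F-α}.
  A→F-α 13, B→F-α 15, C→F-α 4, D→F-α 22, E→F-α 10, F→F-α 11, G→F-α 4  ⇒ total 79.
Compare {F-β}: total 101.
Compare {F-δ}: total 103.
No size-1 selection does better; minimum is 79.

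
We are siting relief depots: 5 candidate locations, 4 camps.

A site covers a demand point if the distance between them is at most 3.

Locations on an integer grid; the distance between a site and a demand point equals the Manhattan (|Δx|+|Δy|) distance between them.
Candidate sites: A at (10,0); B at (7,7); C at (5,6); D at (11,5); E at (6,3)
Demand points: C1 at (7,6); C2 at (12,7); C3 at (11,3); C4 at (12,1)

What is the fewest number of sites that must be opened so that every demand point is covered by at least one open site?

3

Coverage sets (demand points within 3 of each site):
  A: {C4}
  B: {C1}
  C: {C1}
  D: {C2, C3}
  E: {}
No 2 sites suffice: every size-2 union leaves at least one demand point uncovered.
But {A, B, D} covers everything, so the minimum is 3.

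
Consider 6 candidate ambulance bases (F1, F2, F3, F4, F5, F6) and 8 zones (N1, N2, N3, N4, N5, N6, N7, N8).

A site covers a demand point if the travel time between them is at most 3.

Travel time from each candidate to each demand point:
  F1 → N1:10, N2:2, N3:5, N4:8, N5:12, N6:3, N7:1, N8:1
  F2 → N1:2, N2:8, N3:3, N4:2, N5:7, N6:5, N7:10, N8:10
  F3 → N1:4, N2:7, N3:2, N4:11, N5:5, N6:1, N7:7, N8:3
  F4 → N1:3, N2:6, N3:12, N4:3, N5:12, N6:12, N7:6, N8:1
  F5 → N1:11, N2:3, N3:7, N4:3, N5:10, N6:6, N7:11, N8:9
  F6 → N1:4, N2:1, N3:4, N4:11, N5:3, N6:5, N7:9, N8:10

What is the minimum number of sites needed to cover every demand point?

Coverage sets (demand points within 3 of each site):
  F1: {N2, N6, N7, N8}
  F2: {N1, N3, N4}
  F3: {N3, N6, N8}
  F4: {N1, N4, N8}
  F5: {N2, N4}
  F6: {N2, N5}
No 2 sites suffice: every size-2 union leaves at least one demand point uncovered.
But {F1, F2, F6} covers everything, so the minimum is 3.

3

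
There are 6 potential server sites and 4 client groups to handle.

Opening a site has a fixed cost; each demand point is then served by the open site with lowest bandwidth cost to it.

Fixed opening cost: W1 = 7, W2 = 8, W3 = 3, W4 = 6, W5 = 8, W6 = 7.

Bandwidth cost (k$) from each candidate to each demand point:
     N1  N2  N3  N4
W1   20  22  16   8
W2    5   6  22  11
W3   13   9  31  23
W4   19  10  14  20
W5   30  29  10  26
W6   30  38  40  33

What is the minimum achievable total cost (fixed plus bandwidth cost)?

Open {W2, W5}: assign each demand point to its cheapest open site.
  N1→W2 5, N2→W2 6, N3→W5 10, N4→W2 11
  bandwidth cost 32, fixed 16 → total 48.
Compare {W1, W2}: bandwidth cost 35 + fixed 15 = 50.
Compare {W2, W4}: bandwidth cost 36 + fixed 14 = 50.
Compare {W2, W3, W5}: bandwidth cost 32 + fixed 19 = 51.
All other subsets cost ≥ 50. Minimum total cost: 48.

48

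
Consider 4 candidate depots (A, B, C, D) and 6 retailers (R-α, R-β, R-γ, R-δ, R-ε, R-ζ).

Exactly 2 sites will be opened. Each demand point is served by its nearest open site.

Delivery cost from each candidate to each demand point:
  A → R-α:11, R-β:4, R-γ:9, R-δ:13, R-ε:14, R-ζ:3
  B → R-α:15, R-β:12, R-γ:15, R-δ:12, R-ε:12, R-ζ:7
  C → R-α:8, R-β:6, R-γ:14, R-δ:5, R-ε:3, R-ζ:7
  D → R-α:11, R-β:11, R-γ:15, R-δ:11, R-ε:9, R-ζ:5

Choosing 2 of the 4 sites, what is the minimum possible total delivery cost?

32

Open {A, C}.
  R-α→C 8, R-β→A 4, R-γ→A 9, R-δ→C 5, R-ε→C 3, R-ζ→A 3  ⇒ total 32.
Compare {C, D}: total 41.
Compare {B, C}: total 43.
No size-2 selection does better; minimum is 32.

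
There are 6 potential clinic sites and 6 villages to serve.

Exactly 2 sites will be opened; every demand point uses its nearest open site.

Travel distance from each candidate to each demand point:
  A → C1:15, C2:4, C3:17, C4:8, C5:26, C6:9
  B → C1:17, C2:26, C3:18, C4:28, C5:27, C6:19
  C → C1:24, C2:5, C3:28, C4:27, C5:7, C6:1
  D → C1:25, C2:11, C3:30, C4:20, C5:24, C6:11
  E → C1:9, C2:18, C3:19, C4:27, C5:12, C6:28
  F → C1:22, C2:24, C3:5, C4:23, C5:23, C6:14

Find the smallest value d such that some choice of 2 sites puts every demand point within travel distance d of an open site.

17

Open {A, C}.
  Farthest demand point is C3 at travel distance 17 (to A); all others are ≤ 17.
With {A, E} the worst case is 17.
With {D, E} the worst case is 20.
No size-2 selection achieves below 17.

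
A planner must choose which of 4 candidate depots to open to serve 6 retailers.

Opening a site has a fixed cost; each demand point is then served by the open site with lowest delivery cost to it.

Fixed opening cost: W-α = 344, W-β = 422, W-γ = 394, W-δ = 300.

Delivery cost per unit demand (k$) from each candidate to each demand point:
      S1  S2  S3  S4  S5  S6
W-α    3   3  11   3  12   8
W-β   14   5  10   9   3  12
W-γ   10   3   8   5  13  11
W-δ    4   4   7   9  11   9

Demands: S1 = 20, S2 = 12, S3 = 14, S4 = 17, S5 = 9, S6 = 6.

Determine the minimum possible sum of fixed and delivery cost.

801

Open {W-α}: assign each demand point to its cheapest open site.
  S1→W-α 20×3=60, S2→W-α 12×3=36, S3→W-α 14×11=154, S4→W-α 17×3=51, S5→W-α 9×12=108, S6→W-α 6×8=48
  delivery cost 457, fixed 344 → total 801.
Compare {W-δ}: delivery cost 532 + fixed 300 = 832.
Compare {W-γ}: delivery cost 616 + fixed 394 = 1010.
Compare {W-α, W-δ}: delivery cost 392 + fixed 644 = 1036.
All other subsets cost ≥ 832. Minimum total cost: 801.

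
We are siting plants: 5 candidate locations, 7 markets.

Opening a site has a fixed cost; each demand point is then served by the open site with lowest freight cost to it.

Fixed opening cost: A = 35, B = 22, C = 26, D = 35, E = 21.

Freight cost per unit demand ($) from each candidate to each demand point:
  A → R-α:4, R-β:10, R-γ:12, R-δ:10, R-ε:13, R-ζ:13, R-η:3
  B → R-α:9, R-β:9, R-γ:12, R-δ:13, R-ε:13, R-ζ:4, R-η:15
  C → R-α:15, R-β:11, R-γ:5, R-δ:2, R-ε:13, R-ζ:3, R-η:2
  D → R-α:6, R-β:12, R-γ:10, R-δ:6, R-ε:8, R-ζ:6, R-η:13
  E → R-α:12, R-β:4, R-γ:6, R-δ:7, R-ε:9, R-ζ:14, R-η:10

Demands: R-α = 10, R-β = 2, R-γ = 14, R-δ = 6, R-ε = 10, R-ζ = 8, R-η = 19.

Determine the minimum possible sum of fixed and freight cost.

Open {A, C, E}: assign each demand point to its cheapest open site.
  R-α→A 10×4=40, R-β→E 2×4=8, R-γ→C 14×5=70, R-δ→C 6×2=12, R-ε→E 10×9=90, R-ζ→C 8×3=24, R-η→C 19×2=38
  freight cost 282, fixed 82 → total 364.
Compare {C, D}: freight cost 306 + fixed 61 = 367.
Compare {C, D, E}: freight cost 292 + fixed 82 = 374.
Compare {A, C, D}: freight cost 284 + fixed 96 = 380.
All other subsets cost ≥ 367. Minimum total cost: 364.

364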